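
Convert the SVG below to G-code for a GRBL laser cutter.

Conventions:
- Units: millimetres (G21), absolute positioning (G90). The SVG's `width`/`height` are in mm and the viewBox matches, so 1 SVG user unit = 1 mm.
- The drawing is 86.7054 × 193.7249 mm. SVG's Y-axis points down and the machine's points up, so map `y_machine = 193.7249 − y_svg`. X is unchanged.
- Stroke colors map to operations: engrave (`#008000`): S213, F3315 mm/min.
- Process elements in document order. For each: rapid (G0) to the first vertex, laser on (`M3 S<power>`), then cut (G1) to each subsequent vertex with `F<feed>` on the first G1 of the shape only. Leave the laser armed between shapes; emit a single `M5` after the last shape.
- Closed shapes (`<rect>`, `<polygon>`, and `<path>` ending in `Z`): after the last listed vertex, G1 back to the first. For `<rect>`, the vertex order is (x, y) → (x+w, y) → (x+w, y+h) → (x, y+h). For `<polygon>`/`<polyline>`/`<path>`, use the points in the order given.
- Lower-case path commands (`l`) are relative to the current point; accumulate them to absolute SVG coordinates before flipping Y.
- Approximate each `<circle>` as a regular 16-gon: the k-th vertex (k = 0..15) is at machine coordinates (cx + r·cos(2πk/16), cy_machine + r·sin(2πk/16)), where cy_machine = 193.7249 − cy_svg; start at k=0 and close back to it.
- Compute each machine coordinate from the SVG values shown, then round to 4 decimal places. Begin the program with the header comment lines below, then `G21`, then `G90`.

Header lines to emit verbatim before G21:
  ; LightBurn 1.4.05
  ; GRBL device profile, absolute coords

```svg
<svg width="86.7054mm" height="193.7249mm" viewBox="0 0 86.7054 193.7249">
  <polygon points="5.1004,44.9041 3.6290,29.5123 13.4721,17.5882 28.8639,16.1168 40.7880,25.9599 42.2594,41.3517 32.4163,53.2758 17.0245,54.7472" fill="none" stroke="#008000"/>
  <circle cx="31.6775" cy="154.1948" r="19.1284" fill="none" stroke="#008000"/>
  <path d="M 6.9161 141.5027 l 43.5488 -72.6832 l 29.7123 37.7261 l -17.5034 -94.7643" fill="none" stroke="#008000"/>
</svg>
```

viewBox `0 0 86.7054 193.7249` with mm width/height → 1 unit = 1 mm. Flip: y_m = 193.7249 − y_svg.

**Shape 1** — `<polygon>` regular polygon, stroke `#008000` → engrave (S213, F3315). Machine vertices: (5.1004,148.8208) → (3.6290,164.2126) → (13.4721,176.1367) → (28.8639,177.6081) → (40.7880,167.7650) → (42.2594,152.3732) → (32.4163,140.4491) → (17.0245,138.9777) → (5.1004,148.8208). Closed: final G1 returns to the first vertex.

**Shape 2** — `<circle>` circle, stroke `#008000` → engrave (S213, F3315). Machine vertices: (50.8059,39.5301) → (49.3498,46.8502) → (45.2033,53.0559) → (38.9976,57.2024) → (31.6775,58.6585) → (24.3574,57.2024) → (18.1517,53.0559) → (14.0052,46.8502) → (12.5491,39.5301) → (14.0052,32.2100) → (18.1517,26.0043) → (24.3574,21.8578) → (31.6775,20.4017) → (38.9976,21.8578) → (45.2033,26.0043) → (49.3498,32.2100) → (50.8059,39.5301). Closed: final G1 returns to the first vertex.

**Shape 3** — `<path>` open polyline, stroke `#008000` → engrave (S213, F3315). Machine vertices: (6.9161,52.2222) → (50.4649,124.9054) → (80.1772,87.1793) → (62.6738,181.9436). Open path.

; LightBurn 1.4.05
; GRBL device profile, absolute coords
G21
G90
G0 X5.1004 Y148.8208
M3 S213
G1 X3.6290 Y164.2126 F3315
G1 X13.4721 Y176.1367
G1 X28.8639 Y177.6081
G1 X40.7880 Y167.7650
G1 X42.2594 Y152.3732
G1 X32.4163 Y140.4491
G1 X17.0245 Y138.9777
G1 X5.1004 Y148.8208
G0 X50.8059 Y39.5301
M3 S213
G1 X49.3498 Y46.8502 F3315
G1 X45.2033 Y53.0559
G1 X38.9976 Y57.2024
G1 X31.6775 Y58.6585
G1 X24.3574 Y57.2024
G1 X18.1517 Y53.0559
G1 X14.0052 Y46.8502
G1 X12.5491 Y39.5301
G1 X14.0052 Y32.2100
G1 X18.1517 Y26.0043
G1 X24.3574 Y21.8578
G1 X31.6775 Y20.4017
G1 X38.9976 Y21.8578
G1 X45.2033 Y26.0043
G1 X49.3498 Y32.2100
G1 X50.8059 Y39.5301
G0 X6.9161 Y52.2222
M3 S213
G1 X50.4649 Y124.9054 F3315
G1 X80.1772 Y87.1793
G1 X62.6738 Y181.9436
M5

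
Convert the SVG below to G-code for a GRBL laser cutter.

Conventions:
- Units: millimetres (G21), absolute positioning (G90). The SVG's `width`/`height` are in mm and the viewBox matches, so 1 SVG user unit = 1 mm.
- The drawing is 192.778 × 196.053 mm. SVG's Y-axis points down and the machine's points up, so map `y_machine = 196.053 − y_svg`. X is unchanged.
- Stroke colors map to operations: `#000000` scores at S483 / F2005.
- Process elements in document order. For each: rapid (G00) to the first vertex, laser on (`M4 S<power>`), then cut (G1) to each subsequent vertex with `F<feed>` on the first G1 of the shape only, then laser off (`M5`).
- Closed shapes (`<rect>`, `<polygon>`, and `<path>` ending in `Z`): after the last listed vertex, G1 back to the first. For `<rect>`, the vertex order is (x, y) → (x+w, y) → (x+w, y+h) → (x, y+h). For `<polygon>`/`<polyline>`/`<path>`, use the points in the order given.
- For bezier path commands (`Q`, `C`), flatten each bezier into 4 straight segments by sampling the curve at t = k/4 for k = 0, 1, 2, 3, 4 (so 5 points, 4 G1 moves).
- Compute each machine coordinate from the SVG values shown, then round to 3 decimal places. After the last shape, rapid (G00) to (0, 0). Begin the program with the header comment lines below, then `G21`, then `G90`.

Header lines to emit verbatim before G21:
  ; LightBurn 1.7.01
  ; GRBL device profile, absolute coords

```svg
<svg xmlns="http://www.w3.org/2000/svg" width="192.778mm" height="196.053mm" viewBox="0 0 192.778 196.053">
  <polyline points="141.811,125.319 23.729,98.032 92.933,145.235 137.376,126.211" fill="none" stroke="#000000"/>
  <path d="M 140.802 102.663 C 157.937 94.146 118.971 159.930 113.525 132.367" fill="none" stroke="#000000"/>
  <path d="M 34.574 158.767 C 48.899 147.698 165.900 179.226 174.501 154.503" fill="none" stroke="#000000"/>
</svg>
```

; LightBurn 1.7.01
; GRBL device profile, absolute coords
G21
G90
G00 X141.811 Y70.734
M4 S483
G1 X23.729 Y98.021 F2005
G1 X92.933 Y50.818
G1 X137.376 Y69.842
M5
G00 X140.802 Y93.390
M4 S483
G1 X144.535 Y88.466 F2005
G1 X135.631 Y71.396
G1 X122.494 Y57.897
G1 X113.525 Y63.686
M5
G00 X34.574 Y37.286
M4 S483
G1 X61.271 Y39.145 F2005
G1 X106.684 Y34.298
G1 X151.023 Y32.010
G1 X174.501 Y41.550
M5
G00 X0.000 Y0.000

1 u = 1 mm; y_m = 196.053 − y.

[1] `<polyline>` open polyline, #000000→score S483 F2005: (141.811,70.734) → (23.729,98.021) → (92.933,50.818) → (137.376,69.842)

[2] `<path>` cubic bezier, #000000→score S483 F2005: (140.802,93.390) → (144.535,88.466) → (135.631,71.396) → (122.494,57.897) → (113.525,63.686)

[3] `<path>` cubic bezier, #000000→score S483 F2005: (34.574,37.286) → (61.271,39.145) → (106.684,34.298) → (151.023,32.010) → (174.501,41.550)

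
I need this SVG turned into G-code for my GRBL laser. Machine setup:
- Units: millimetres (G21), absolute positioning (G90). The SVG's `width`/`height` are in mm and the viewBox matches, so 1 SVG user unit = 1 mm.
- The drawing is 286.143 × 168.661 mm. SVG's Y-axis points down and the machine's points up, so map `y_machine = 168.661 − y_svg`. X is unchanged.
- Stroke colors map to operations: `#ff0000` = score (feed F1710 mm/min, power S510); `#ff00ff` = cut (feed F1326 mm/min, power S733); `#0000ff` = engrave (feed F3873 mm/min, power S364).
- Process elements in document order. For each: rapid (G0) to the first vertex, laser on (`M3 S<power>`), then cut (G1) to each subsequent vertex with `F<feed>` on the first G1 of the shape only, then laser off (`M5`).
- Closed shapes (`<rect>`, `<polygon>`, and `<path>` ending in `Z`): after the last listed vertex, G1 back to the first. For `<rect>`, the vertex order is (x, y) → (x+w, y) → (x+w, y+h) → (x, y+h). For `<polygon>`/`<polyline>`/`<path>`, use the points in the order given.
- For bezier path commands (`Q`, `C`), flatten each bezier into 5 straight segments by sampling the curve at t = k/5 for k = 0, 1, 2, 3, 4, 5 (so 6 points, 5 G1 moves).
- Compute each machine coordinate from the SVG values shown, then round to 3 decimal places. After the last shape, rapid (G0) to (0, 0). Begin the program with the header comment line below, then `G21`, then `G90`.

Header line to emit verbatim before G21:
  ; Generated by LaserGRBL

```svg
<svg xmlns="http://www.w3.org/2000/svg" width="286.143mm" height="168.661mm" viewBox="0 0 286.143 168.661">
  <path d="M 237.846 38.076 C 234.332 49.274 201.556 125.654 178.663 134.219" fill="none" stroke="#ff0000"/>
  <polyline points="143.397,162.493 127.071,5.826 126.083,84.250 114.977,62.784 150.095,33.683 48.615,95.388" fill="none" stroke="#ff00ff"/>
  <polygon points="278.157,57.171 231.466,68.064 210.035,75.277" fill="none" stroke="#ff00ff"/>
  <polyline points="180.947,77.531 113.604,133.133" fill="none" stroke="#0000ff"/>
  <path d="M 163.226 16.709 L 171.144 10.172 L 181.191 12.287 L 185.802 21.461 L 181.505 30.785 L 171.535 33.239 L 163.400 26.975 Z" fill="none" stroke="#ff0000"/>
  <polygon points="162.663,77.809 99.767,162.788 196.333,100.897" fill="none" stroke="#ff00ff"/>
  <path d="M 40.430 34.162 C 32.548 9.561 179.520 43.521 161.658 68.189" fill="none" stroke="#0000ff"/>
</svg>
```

Since the viewBox matches the mm dimensions, user units are millimetres directly. The only transform is the Y-flip y_m = 168.661 − y_svg.

Shape 1 is a cubic bezier drawn with `<path>`. Its stroke #ff0000 means score at S510, F1710. After flipping Y the toolpath is (237.846,130.585) → (232.539,117.108) → (222.089,94.372) → (208.373,68.759) → (193.272,46.655) → (178.663,34.442).

Shape 2 is a open polyline drawn with `<polyline>`. Its stroke #ff00ff means cut at S733, F1326. After flipping Y the toolpath is (143.397,6.168) → (127.071,162.835) → (126.083,84.411) → (114.977,105.877) → (150.095,134.978) → (48.615,73.273).

Shape 3 is a closed polygon drawn with `<polygon>`. Its stroke #ff00ff means cut at S733, F1326. After flipping Y the toolpath is (278.157,111.490) → (231.466,100.597) → (210.035,93.384) → (278.157,111.490), returning to the start.

Shape 4 is a line segment drawn with `<polyline>`. Its stroke #0000ff means engrave at S364, F3873. After flipping Y the toolpath is (180.947,91.130) → (113.604,35.528).

Shape 5 is a regular polygon drawn with `<path>`. Its stroke #ff0000 means score at S510, F1710. After flipping Y the toolpath is (163.226,151.952) → (171.144,158.489) → (181.191,156.374) → (185.802,147.200) → (181.505,137.876) → (171.535,135.422) → (163.400,141.686) → (163.226,151.952), returning to the start.

Shape 6 is a closed polygon drawn with `<polygon>`. Its stroke #ff00ff means cut at S733, F1326. After flipping Y the toolpath is (162.663,90.852) → (99.767,5.873) → (196.333,67.764) → (162.663,90.852), returning to the start.

Shape 7 is a cubic bezier drawn with `<path>`. Its stroke #0000ff means engrave at S364, F3873. After flipping Y the toolpath is (40.430,134.499) → (51.726,142.775) → (84.841,140.254) → (124.432,130.191) → (155.153,115.845) → (161.658,100.472).

; Generated by LaserGRBL
G21
G90
G0 X237.846 Y130.585
M3 S510
G1 X232.539 Y117.108 F1710
G1 X222.089 Y94.372
G1 X208.373 Y68.759
G1 X193.272 Y46.655
G1 X178.663 Y34.442
M5
G0 X143.397 Y6.168
M3 S733
G1 X127.071 Y162.835 F1326
G1 X126.083 Y84.411
G1 X114.977 Y105.877
G1 X150.095 Y134.978
G1 X48.615 Y73.273
M5
G0 X278.157 Y111.490
M3 S733
G1 X231.466 Y100.597 F1326
G1 X210.035 Y93.384
G1 X278.157 Y111.490
M5
G0 X180.947 Y91.130
M3 S364
G1 X113.604 Y35.528 F3873
M5
G0 X163.226 Y151.952
M3 S510
G1 X171.144 Y158.489 F1710
G1 X181.191 Y156.374
G1 X185.802 Y147.200
G1 X181.505 Y137.876
G1 X171.535 Y135.422
G1 X163.400 Y141.686
G1 X163.226 Y151.952
M5
G0 X162.663 Y90.852
M3 S733
G1 X99.767 Y5.873 F1326
G1 X196.333 Y67.764
G1 X162.663 Y90.852
M5
G0 X40.430 Y134.499
M3 S364
G1 X51.726 Y142.775 F3873
G1 X84.841 Y140.254
G1 X124.432 Y130.191
G1 X155.153 Y115.845
G1 X161.658 Y100.472
M5
G0 X0.000 Y0.000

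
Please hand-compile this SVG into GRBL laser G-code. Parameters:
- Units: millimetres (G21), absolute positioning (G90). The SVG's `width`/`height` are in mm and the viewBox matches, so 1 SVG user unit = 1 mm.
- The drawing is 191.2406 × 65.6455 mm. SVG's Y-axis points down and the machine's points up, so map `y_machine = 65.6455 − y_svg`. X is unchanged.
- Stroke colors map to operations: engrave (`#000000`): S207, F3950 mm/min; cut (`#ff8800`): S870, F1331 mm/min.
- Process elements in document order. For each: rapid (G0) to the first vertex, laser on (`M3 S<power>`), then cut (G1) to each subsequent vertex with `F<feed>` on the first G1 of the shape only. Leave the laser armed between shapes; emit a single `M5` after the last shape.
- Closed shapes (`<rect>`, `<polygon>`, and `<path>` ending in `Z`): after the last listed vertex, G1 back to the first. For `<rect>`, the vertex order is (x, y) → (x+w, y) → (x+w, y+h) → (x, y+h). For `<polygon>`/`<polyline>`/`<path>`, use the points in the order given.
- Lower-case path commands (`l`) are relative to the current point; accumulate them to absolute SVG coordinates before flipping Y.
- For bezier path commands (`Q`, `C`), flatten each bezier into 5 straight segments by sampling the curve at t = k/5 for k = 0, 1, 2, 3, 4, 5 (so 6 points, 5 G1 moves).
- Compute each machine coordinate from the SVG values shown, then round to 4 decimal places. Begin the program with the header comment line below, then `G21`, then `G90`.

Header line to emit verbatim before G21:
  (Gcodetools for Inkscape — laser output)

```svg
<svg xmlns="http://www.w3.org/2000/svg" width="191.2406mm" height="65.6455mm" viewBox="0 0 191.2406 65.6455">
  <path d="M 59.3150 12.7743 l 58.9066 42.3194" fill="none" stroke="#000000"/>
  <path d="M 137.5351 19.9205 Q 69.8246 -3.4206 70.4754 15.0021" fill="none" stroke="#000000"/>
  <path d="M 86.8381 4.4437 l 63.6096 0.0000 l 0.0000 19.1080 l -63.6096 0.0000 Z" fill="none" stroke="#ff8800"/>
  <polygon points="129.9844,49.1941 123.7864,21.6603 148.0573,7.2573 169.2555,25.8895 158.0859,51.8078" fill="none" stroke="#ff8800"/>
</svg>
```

Since the viewBox matches the mm dimensions, user units are millimetres directly. The only transform is the Y-flip y_m = 65.6455 − y_svg.

Shape 1 is a line segment drawn with `<path>`. Its stroke #000000 means engrave at S207, F3950. After flipping Y the toolpath is (59.3150,52.8712) → (118.2216,10.5518).

Shape 2 is a quadratic bezier drawn with `<path>`. Its stroke #000000 means engrave at S207, F3950. After flipping Y the toolpath is (137.5351,45.7250) → (113.1854,53.3909) → (94.3045,57.7157) → (80.8926,58.6994) → (72.9495,56.3419) → (70.4754,50.6434).

Shape 3 is a rectangle drawn with `<path>`. Its stroke #ff8800 means cut at S870, F1331. After flipping Y the toolpath is (86.8381,61.2018) → (150.4477,61.2018) → (150.4477,42.0938) → (86.8381,42.0938) → (86.8381,61.2018), returning to the start.

Shape 4 is a regular polygon drawn with `<polygon>`. Its stroke #ff8800 means cut at S870, F1331. After flipping Y the toolpath is (129.9844,16.4514) → (123.7864,43.9852) → (148.0573,58.3882) → (169.2555,39.7560) → (158.0859,13.8377) → (129.9844,16.4514), returning to the start.

(Gcodetools for Inkscape — laser output)
G21
G90
G0 X59.3150 Y52.8712
M3 S207
G1 X118.2216 Y10.5518 F3950
G0 X137.5351 Y45.7250
M3 S207
G1 X113.1854 Y53.3909 F3950
G1 X94.3045 Y57.7157
G1 X80.8926 Y58.6994
G1 X72.9495 Y56.3419
G1 X70.4754 Y50.6434
G0 X86.8381 Y61.2018
M3 S870
G1 X150.4477 Y61.2018 F1331
G1 X150.4477 Y42.0938
G1 X86.8381 Y42.0938
G1 X86.8381 Y61.2018
G0 X129.9844 Y16.4514
M3 S870
G1 X123.7864 Y43.9852 F1331
G1 X148.0573 Y58.3882
G1 X169.2555 Y39.7560
G1 X158.0859 Y13.8377
G1 X129.9844 Y16.4514
M5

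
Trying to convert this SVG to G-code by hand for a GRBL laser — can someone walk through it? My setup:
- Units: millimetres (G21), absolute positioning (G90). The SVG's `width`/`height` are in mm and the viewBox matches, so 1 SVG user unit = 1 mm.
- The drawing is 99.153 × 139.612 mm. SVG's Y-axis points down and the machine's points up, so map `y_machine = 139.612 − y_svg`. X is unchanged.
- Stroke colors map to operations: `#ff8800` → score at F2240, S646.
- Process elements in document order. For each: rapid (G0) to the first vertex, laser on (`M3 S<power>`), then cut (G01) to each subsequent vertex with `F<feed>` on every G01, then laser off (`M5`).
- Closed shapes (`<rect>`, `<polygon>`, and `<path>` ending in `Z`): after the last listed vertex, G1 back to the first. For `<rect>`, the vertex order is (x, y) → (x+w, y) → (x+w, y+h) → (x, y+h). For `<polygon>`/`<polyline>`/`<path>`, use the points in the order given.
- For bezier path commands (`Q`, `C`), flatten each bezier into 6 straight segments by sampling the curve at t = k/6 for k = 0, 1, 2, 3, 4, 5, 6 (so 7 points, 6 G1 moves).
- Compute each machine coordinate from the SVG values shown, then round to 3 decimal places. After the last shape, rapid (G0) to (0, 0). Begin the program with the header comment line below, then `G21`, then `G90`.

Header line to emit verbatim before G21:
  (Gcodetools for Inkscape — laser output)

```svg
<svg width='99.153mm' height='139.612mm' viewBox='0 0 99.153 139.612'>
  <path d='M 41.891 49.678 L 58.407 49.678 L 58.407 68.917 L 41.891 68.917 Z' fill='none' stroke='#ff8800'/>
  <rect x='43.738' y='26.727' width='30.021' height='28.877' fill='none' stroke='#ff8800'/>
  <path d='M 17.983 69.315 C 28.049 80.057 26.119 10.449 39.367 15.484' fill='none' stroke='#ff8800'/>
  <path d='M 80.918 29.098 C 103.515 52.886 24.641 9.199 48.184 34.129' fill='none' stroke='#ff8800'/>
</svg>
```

Since the viewBox matches the mm dimensions, user units are millimetres directly. The only transform is the Y-flip y_m = 139.612 − y_svg.

Shape 1 is a rectangle drawn with `<path>`. Its stroke #ff8800 means score at S646, F2240. After flipping Y the toolpath is (41.891,89.934) → (58.407,89.934) → (58.407,70.695) → (41.891,70.695) → (41.891,89.934), returning to the start.

Shape 2 is a rectangle drawn with `<rect>`. Its stroke #ff8800 means score at S646, F2240. After flipping Y the toolpath is (43.738,112.885) → (73.759,112.885) → (73.759,84.008) → (43.738,84.008) → (43.738,112.885), returning to the start.

Shape 3 is a cubic bezier drawn with `<path>`. Its stroke #ff8800 means score at S646, F2240. After flipping Y the toolpath is (17.983,70.297) → (22.142,70.904) → (25.057,80.598) → (27.482,95.072) → (30.172,110.022) → (33.882,121.143) → (39.367,124.128).

Shape 4 is a cubic bezier drawn with `<path>`. Its stroke #ff8800 means score at S646, F2240. After flipping Y the toolpath is (80.918,110.514) → (84.705,103.613) → (77.243,104.177) → (64.196,108.427) → (51.229,112.581) → (44.003,112.860) → (48.184,105.483).

(Gcodetools for Inkscape — laser output)
G21
G90
G0 X41.891 Y89.934
M3 S646
G01 X58.407 Y89.934 F2240
G01 X58.407 Y70.695 F2240
G01 X41.891 Y70.695 F2240
G01 X41.891 Y89.934 F2240
M5
G0 X43.738 Y112.885
M3 S646
G01 X73.759 Y112.885 F2240
G01 X73.759 Y84.008 F2240
G01 X43.738 Y84.008 F2240
G01 X43.738 Y112.885 F2240
M5
G0 X17.983 Y70.297
M3 S646
G01 X22.142 Y70.904 F2240
G01 X25.057 Y80.598 F2240
G01 X27.482 Y95.072 F2240
G01 X30.172 Y110.022 F2240
G01 X33.882 Y121.143 F2240
G01 X39.367 Y124.128 F2240
M5
G0 X80.918 Y110.514
M3 S646
G01 X84.705 Y103.613 F2240
G01 X77.243 Y104.177 F2240
G01 X64.196 Y108.427 F2240
G01 X51.229 Y112.581 F2240
G01 X44.003 Y112.860 F2240
G01 X48.184 Y105.483 F2240
M5
G0 X0.000 Y0.000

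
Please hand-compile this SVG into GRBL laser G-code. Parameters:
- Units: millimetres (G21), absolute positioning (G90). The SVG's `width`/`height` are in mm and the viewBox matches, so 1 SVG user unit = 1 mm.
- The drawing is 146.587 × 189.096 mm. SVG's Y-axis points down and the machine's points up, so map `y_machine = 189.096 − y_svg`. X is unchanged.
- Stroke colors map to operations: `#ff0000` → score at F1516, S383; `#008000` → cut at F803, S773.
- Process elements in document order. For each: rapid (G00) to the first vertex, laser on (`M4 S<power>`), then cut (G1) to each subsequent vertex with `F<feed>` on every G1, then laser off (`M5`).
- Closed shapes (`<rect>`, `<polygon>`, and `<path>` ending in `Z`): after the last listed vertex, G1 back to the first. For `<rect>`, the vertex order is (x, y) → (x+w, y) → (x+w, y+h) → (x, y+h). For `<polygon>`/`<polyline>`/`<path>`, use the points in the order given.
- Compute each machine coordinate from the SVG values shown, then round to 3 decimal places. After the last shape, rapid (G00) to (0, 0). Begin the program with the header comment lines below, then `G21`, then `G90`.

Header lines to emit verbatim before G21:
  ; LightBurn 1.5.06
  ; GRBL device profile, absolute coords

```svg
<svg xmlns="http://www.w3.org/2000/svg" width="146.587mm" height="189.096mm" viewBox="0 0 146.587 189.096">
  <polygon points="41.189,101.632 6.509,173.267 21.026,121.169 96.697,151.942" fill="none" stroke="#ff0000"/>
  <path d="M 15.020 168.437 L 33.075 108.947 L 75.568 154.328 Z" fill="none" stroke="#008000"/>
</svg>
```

1 u = 1 mm; y_m = 189.096 − y.

[1] `<polygon>` closed polygon, #ff0000→score S383 F1516: (41.189,87.464) → (6.509,15.829) → (21.026,67.927) → (96.697,37.154) → (41.189,87.464) (closed)

[2] `<path>` regular polygon, #008000→cut S773 F803: (15.020,20.659) → (33.075,80.149) → (75.568,34.768) → (15.020,20.659) (closed)

; LightBurn 1.5.06
; GRBL device profile, absolute coords
G21
G90
G00 X41.189 Y87.464
M4 S383
G1 X6.509 Y15.829 F1516
G1 X21.026 Y67.927 F1516
G1 X96.697 Y37.154 F1516
G1 X41.189 Y87.464 F1516
M5
G00 X15.020 Y20.659
M4 S773
G1 X33.075 Y80.149 F803
G1 X75.568 Y34.768 F803
G1 X15.020 Y20.659 F803
M5
G00 X0.000 Y0.000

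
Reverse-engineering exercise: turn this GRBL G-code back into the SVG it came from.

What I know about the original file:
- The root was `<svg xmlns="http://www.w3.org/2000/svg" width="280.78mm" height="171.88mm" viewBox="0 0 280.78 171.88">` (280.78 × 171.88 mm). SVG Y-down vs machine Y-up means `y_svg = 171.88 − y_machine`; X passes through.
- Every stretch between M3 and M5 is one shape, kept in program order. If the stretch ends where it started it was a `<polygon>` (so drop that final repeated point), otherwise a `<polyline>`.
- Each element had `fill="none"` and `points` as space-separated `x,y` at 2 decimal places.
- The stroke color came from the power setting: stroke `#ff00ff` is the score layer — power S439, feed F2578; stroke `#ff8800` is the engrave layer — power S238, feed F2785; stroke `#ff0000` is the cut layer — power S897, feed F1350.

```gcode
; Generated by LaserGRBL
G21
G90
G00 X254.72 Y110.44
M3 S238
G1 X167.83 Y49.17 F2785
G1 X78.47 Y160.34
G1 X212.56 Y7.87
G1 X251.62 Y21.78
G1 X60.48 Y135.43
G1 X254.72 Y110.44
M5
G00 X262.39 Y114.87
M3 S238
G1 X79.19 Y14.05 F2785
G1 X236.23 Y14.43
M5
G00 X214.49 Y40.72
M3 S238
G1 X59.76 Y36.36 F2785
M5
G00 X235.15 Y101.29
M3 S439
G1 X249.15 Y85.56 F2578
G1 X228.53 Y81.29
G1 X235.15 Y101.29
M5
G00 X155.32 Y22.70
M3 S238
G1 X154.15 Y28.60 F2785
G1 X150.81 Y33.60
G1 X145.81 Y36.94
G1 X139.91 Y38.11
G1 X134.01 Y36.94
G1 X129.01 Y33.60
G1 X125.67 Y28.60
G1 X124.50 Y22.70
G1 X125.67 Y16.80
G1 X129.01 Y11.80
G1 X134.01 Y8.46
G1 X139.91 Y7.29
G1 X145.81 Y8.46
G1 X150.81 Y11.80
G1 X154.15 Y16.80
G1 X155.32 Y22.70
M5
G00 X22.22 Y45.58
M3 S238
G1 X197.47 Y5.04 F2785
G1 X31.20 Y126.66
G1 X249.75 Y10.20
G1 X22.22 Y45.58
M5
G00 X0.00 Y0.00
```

Each laser-on run becomes one SVG element. Flip Y back into SVG space with y_svg = 171.88 − y_machine.

Run 1: the run's S238 means `#ff8800` (engrave). The run returns to its start, so emit a `<polygon>` with points (Y-flipped): 254.72,61.44 167.83,122.71 78.47,11.54 212.56,164.01 251.62,150.10 60.48,36.45.

Run 2: power S238 maps to stroke `#ff8800` (engrave). The run is open, so emit a `<polyline>` with points (Y-flipped): 262.39,57.01 79.19,157.83 236.23,157.45.

Run 3: the run's S238 means `#ff8800` (engrave). The run is open, so emit a `<polyline>` with points (Y-flipped): 214.49,131.16 59.76,135.52.

Run 4: S439 ⇒ score layer `#ff00ff`. The run returns to its start, so emit a `<polygon>` with points (Y-flipped): 235.15,70.59 249.15,86.32 228.53,90.59.

Run 5: power S238 maps to stroke `#ff8800` (engrave). The run returns to its start, so emit a `<polygon>` with points (Y-flipped): 155.32,149.18 154.15,143.28 150.81,138.28 145.81,134.94 139.91,133.77 134.01,134.94 129.01,138.28 125.67,143.28 124.50,149.18 125.67,155.08 129.01,160.08 134.01,163.42 139.91,164.59 145.81,163.42 150.81,160.08 154.15,155.08.

Run 6: power S238 maps to stroke `#ff8800` (engrave). The run returns to its start, so emit a `<polygon>` with points (Y-flipped): 22.22,126.30 197.47,166.84 31.20,45.22 249.75,161.68.

<svg xmlns="http://www.w3.org/2000/svg" width="280.78mm" height="171.88mm" viewBox="0 0 280.78 171.88">
  <polygon points="254.72,61.44 167.83,122.71 78.47,11.54 212.56,164.01 251.62,150.10 60.48,36.45" fill="none" stroke="#ff8800"/>
  <polyline points="262.39,57.01 79.19,157.83 236.23,157.45" fill="none" stroke="#ff8800"/>
  <polyline points="214.49,131.16 59.76,135.52" fill="none" stroke="#ff8800"/>
  <polygon points="235.15,70.59 249.15,86.32 228.53,90.59" fill="none" stroke="#ff00ff"/>
  <polygon points="155.32,149.18 154.15,143.28 150.81,138.28 145.81,134.94 139.91,133.77 134.01,134.94 129.01,138.28 125.67,143.28 124.50,149.18 125.67,155.08 129.01,160.08 134.01,163.42 139.91,164.59 145.81,163.42 150.81,160.08 154.15,155.08" fill="none" stroke="#ff8800"/>
  <polygon points="22.22,126.30 197.47,166.84 31.20,45.22 249.75,161.68" fill="none" stroke="#ff8800"/>
</svg>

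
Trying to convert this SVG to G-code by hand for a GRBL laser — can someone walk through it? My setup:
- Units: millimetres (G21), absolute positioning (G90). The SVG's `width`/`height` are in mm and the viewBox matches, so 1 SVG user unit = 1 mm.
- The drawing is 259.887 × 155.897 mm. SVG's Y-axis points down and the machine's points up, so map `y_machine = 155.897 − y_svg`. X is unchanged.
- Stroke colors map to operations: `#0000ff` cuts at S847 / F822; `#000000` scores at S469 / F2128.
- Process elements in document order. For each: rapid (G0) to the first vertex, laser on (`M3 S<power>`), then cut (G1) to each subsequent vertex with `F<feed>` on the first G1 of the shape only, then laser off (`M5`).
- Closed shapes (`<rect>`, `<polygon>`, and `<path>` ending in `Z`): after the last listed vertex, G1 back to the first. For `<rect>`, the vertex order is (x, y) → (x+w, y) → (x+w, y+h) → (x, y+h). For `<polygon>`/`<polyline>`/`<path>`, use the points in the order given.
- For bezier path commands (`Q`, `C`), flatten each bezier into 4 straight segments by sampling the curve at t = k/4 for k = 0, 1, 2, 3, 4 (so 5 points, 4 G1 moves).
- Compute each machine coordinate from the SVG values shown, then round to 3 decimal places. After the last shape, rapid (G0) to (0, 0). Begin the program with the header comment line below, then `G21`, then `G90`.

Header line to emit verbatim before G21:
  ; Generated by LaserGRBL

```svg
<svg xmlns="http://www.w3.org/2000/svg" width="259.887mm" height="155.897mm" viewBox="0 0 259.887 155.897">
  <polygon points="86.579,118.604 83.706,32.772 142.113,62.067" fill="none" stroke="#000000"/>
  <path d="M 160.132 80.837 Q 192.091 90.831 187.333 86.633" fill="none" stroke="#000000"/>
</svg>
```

; Generated by LaserGRBL
G21
G90
G0 X86.579 Y37.293
M3 S469
G1 X83.706 Y123.125 F2128
G1 X142.113 Y93.830
G1 X86.579 Y37.293
M5
G0 X160.132 Y75.060
M3 S469
G1 X173.817 Y70.950 F2128
G1 X182.912 Y68.614
G1 X187.417 Y68.052
G1 X187.333 Y69.264
M5
G0 X0.000 Y0.000

Since the viewBox matches the mm dimensions, user units are millimetres directly. The only transform is the Y-flip y_m = 155.897 − y_svg.

Shape 1 is a closed polygon drawn with `<polygon>`. Its stroke #000000 means score at S469, F2128. After flipping Y the toolpath is (86.579,37.293) → (83.706,123.125) → (142.113,93.830) → (86.579,37.293), returning to the start.

Shape 2 is a quadratic bezier drawn with `<path>`. Its stroke #000000 means score at S469, F2128. After flipping Y the toolpath is (160.132,75.060) → (173.817,70.950) → (182.912,68.614) → (187.417,68.052) → (187.333,69.264).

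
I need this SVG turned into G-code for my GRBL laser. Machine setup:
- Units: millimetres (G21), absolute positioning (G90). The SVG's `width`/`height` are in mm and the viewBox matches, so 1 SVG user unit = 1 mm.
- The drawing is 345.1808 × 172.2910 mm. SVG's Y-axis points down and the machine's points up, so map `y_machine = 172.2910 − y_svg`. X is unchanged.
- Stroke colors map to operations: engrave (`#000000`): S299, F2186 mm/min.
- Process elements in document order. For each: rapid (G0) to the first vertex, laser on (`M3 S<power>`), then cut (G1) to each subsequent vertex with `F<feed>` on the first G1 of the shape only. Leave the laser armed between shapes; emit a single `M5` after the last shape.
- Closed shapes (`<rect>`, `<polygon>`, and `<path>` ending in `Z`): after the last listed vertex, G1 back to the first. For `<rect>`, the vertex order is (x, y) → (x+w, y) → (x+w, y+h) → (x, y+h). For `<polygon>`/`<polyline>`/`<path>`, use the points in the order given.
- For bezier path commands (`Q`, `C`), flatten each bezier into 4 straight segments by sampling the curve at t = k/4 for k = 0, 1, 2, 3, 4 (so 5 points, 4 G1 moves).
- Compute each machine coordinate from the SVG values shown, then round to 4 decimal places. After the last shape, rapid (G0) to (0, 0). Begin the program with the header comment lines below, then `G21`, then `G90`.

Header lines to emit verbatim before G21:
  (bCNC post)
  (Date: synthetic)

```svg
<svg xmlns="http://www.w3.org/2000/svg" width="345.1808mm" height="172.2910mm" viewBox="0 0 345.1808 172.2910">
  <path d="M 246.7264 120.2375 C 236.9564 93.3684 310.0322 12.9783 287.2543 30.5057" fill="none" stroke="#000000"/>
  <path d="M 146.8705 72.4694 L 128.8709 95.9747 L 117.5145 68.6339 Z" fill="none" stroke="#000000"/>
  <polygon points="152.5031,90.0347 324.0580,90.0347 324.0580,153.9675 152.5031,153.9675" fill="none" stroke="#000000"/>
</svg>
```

Since the viewBox matches the mm dimensions, user units are millimetres directly. The only transform is the Y-flip y_m = 172.2910 − y_svg.

Shape 1 is a cubic bezier drawn with `<path>`. Its stroke #000000 means engrave at S299, F2186. After flipping Y the toolpath is (246.7264,52.0535) → (252.1403,79.8743) → (271.8683,113.5681) → (289.1573,138.9375) → (287.2543,141.7853).

Shape 2 is a regular polygon drawn with `<path>`. Its stroke #000000 means engrave at S299, F2186. After flipping Y the toolpath is (146.8705,99.8216) → (128.8709,76.3163) → (117.5145,103.6571) → (146.8705,99.8216), returning to the start.

Shape 3 is a rectangle drawn with `<polygon>`. Its stroke #000000 means engrave at S299, F2186. After flipping Y the toolpath is (152.5031,82.2563) → (324.0580,82.2563) → (324.0580,18.3235) → (152.5031,18.3235) → (152.5031,82.2563), returning to the start.

(bCNC post)
(Date: synthetic)
G21
G90
G0 X246.7264 Y52.0535
M3 S299
G1 X252.1403 Y79.8743 F2186
G1 X271.8683 Y113.5681
G1 X289.1573 Y138.9375
G1 X287.2543 Y141.7853
G0 X146.8705 Y99.8216
M3 S299
G1 X128.8709 Y76.3163 F2186
G1 X117.5145 Y103.6571
G1 X146.8705 Y99.8216
G0 X152.5031 Y82.2563
M3 S299
G1 X324.0580 Y82.2563 F2186
G1 X324.0580 Y18.3235
G1 X152.5031 Y18.3235
G1 X152.5031 Y82.2563
M5
G0 X0.0000 Y0.0000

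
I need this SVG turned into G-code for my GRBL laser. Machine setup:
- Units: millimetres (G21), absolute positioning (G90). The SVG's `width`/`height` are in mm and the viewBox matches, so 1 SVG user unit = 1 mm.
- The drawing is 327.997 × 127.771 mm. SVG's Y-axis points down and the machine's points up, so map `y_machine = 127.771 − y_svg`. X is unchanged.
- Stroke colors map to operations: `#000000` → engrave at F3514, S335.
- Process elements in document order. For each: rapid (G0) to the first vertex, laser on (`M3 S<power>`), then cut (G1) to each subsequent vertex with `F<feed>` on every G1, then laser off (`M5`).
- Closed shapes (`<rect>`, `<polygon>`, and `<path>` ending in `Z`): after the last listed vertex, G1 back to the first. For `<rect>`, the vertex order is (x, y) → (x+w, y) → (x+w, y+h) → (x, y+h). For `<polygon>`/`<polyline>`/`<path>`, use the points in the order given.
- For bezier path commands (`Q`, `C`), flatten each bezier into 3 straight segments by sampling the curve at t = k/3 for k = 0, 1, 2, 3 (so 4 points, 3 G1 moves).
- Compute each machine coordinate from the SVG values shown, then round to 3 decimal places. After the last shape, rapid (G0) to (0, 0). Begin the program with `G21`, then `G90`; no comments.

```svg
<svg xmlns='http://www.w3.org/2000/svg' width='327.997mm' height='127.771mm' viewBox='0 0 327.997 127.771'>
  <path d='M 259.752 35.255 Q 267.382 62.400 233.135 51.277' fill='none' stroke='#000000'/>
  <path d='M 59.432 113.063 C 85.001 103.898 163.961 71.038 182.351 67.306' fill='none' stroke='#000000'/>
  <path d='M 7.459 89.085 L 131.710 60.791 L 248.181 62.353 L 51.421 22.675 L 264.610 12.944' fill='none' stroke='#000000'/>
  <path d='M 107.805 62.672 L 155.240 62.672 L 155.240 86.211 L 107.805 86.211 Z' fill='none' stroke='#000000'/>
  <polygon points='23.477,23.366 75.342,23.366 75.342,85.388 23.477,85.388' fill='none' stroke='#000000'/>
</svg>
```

G21
G90
G0 X259.752 Y92.516
M3 S335
G1 X260.186 Y78.671 F3514
G1 X251.313 Y73.331 F3514
G1 X233.135 Y76.494 F3514
M5
G0 X59.432 Y14.708
M3 S335
G1 X98.577 Y29.815 F3514
G1 X147.992 Y48.980 F3514
G1 X182.351 Y60.465 F3514
M5
G0 X7.459 Y38.686
M3 S335
G1 X131.710 Y66.980 F3514
G1 X248.181 Y65.418 F3514
G1 X51.421 Y105.096 F3514
G1 X264.610 Y114.827 F3514
M5
G0 X107.805 Y65.099
M3 S335
G1 X155.240 Y65.099 F3514
G1 X155.240 Y41.560 F3514
G1 X107.805 Y41.560 F3514
G1 X107.805 Y65.099 F3514
M5
G0 X23.477 Y104.405
M3 S335
G1 X75.342 Y104.405 F3514
G1 X75.342 Y42.383 F3514
G1 X23.477 Y42.383 F3514
G1 X23.477 Y104.405 F3514
M5
G0 X0.000 Y0.000

1 u = 1 mm; y_m = 127.771 − y.

[1] `<path>` quadratic bezier, #000000→engrave S335 F3514: (259.752,92.516) → (260.186,78.671) → (251.313,73.331) → (233.135,76.494)

[2] `<path>` cubic bezier, #000000→engrave S335 F3514: (59.432,14.708) → (98.577,29.815) → (147.992,48.980) → (182.351,60.465)

[3] `<path>` open polyline, #000000→engrave S335 F3514: (7.459,38.686) → (131.710,66.980) → (248.181,65.418) → (51.421,105.096) → (264.610,114.827)

[4] `<path>` rectangle, #000000→engrave S335 F3514: (107.805,65.099) → (155.240,65.099) → (155.240,41.560) → (107.805,41.560) → (107.805,65.099) (closed)

[5] `<polygon>` rectangle, #000000→engrave S335 F3514: (23.477,104.405) → (75.342,104.405) → (75.342,42.383) → (23.477,42.383) → (23.477,104.405) (closed)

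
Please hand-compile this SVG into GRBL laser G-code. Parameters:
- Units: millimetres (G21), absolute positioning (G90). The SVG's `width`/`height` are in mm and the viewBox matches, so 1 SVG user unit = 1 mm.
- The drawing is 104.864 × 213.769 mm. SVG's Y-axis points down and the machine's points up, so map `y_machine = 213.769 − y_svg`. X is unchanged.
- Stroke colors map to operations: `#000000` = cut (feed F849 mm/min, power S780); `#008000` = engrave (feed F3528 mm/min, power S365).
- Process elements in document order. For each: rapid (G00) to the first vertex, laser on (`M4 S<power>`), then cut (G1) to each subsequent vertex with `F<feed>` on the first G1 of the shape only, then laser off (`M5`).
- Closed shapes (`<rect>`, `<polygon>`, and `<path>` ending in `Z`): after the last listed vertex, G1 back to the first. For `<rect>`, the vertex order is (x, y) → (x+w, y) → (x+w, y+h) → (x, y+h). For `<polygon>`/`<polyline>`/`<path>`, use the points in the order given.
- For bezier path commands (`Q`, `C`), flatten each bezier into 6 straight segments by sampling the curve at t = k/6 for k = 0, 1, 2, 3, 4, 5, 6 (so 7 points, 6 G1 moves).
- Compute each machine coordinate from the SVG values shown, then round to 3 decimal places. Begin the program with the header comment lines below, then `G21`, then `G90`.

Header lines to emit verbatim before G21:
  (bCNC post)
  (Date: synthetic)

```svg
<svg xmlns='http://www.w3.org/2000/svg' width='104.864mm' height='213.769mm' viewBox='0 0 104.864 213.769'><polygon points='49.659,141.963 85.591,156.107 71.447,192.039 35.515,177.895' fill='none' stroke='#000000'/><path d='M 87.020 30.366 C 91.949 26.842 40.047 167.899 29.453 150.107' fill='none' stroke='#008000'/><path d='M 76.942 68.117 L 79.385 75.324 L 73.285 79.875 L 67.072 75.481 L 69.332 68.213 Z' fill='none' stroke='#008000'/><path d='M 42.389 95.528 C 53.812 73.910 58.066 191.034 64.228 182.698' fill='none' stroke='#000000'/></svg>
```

(bCNC post)
(Date: synthetic)
G21
G90
G00 X49.659 Y71.806
M4 S780
G1 X85.591 Y57.662 F849
G1 X71.447 Y21.730
G1 X35.515 Y35.874
G1 X49.659 Y71.806
M5
G00 X87.020 Y183.403
M4 S365
G1 X85.203 Y174.521 F3528
G1 X76.640 Y149.971
G1 X64.058 Y118.182
G1 X50.182 Y87.582
G1 X37.738 Y66.599
G1 X29.453 Y63.662
M5
G00 X76.942 Y145.652
M4 S365
G1 X79.385 Y138.445 F3528
G1 X73.285 Y133.894
G1 X67.072 Y138.288
G1 X69.332 Y145.556
G1 X76.942 Y145.652
M5
G00 X42.389 Y118.241
M4 S780
G1 X47.545 Y118.711 F849
G1 X51.759 Y103.397
G1 X55.281 Y79.637
G1 X58.366 Y54.770
G1 X61.264 Y36.135
G1 X64.228 Y31.071
M5

1 u = 1 mm; y_m = 213.769 − y.

[1] `<polygon>` regular polygon, #000000→cut S780 F849: (49.659,71.806) → (85.591,57.662) → (71.447,21.730) → (35.515,35.874) → (49.659,71.806) (closed)

[2] `<path>` cubic bezier, #008000→engrave S365 F3528: (87.020,183.403) → (85.203,174.521) → (76.640,149.971) → (64.058,118.182) → (50.182,87.582) → (37.738,66.599) → (29.453,63.662)

[3] `<path>` regular polygon, #008000→engrave S365 F3528: (76.942,145.652) → (79.385,138.445) → (73.285,133.894) → (67.072,138.288) → (69.332,145.556) → (76.942,145.652) (closed)

[4] `<path>` cubic bezier, #000000→cut S780 F849: (42.389,118.241) → (47.545,118.711) → (51.759,103.397) → (55.281,79.637) → (58.366,54.770) → (61.264,36.135) → (64.228,31.071)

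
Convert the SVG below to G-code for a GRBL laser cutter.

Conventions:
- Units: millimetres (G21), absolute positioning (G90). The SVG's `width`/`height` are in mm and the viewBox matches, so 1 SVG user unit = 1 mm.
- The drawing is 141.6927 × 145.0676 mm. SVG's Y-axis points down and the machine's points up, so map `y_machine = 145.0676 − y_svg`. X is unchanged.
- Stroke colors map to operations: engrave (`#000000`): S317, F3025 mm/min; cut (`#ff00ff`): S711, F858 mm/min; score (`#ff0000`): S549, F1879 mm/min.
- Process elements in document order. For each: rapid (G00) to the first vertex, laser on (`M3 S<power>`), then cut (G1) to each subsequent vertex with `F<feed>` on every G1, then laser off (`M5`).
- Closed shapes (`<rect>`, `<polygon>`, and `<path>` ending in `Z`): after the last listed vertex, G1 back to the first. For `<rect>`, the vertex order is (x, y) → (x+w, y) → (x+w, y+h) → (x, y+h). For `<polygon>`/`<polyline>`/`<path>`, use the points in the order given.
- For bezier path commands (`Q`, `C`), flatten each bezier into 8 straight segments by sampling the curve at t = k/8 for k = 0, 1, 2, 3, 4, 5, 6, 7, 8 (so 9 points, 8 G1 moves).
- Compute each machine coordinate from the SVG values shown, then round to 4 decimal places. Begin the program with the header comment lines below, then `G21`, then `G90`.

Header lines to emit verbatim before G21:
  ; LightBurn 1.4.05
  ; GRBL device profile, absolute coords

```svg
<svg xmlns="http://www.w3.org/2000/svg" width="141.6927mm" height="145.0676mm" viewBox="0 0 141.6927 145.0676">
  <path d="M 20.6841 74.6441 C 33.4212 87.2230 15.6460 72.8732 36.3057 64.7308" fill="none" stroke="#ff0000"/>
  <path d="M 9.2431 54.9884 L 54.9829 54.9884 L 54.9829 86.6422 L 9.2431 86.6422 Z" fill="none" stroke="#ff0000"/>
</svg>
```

1 u = 1 mm; y_m = 145.0676 − y.

[1] `<path>` cubic bezier, #ff0000→score S549 F1879: (20.6841,70.4235) → (24.1649,66.9040) → (25.5932,65.5207) → (25.7768,65.8854) → (25.5239,67.6097) → (25.6424,70.3053) → (26.9402,73.5839) → (30.2253,77.0571) → (36.3057,80.3368)

[2] `<path>` rectangle, #ff0000→score S549 F1879: (9.2431,90.0792) → (54.9829,90.0792) → (54.9829,58.4254) → (9.2431,58.4254) → (9.2431,90.0792) (closed)

; LightBurn 1.4.05
; GRBL device profile, absolute coords
G21
G90
G00 X20.6841 Y70.4235
M3 S549
G1 X24.1649 Y66.9040 F1879
G1 X25.5932 Y65.5207 F1879
G1 X25.7768 Y65.8854 F1879
G1 X25.5239 Y67.6097 F1879
G1 X25.6424 Y70.3053 F1879
G1 X26.9402 Y73.5839 F1879
G1 X30.2253 Y77.0571 F1879
G1 X36.3057 Y80.3368 F1879
M5
G00 X9.2431 Y90.0792
M3 S549
G1 X54.9829 Y90.0792 F1879
G1 X54.9829 Y58.4254 F1879
G1 X9.2431 Y58.4254 F1879
G1 X9.2431 Y90.0792 F1879
M5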